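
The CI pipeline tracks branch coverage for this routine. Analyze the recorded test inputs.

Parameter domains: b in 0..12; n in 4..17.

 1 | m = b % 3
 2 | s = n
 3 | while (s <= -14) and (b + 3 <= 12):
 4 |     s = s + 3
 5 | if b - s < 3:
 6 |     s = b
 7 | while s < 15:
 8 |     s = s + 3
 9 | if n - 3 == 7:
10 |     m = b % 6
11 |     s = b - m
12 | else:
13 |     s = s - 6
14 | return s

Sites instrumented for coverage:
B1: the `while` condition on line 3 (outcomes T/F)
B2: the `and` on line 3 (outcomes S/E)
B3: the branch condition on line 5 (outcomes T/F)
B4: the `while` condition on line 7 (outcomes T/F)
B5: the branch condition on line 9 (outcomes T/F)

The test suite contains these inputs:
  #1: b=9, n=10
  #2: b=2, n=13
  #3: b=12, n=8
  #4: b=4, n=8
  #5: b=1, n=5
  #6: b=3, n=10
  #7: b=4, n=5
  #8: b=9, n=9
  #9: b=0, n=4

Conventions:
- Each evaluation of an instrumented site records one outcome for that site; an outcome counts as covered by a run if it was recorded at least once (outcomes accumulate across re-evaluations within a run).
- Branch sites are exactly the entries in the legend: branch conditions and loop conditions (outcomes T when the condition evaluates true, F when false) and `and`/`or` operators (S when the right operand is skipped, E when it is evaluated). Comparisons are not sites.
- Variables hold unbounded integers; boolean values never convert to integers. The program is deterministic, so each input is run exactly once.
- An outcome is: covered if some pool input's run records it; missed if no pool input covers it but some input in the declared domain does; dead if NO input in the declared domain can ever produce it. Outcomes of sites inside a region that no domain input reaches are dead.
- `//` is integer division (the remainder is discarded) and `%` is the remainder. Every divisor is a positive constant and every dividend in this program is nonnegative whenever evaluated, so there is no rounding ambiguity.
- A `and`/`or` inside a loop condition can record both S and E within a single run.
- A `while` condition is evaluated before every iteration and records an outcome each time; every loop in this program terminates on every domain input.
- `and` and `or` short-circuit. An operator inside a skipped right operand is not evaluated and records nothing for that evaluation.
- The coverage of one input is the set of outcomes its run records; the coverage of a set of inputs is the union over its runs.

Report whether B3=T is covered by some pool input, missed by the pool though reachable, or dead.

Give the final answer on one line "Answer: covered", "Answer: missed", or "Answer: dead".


B3=T is recorded by pool input(s) 1, 2, 4, 5, 6, 7, 8, 9 -> covered
Answer: covered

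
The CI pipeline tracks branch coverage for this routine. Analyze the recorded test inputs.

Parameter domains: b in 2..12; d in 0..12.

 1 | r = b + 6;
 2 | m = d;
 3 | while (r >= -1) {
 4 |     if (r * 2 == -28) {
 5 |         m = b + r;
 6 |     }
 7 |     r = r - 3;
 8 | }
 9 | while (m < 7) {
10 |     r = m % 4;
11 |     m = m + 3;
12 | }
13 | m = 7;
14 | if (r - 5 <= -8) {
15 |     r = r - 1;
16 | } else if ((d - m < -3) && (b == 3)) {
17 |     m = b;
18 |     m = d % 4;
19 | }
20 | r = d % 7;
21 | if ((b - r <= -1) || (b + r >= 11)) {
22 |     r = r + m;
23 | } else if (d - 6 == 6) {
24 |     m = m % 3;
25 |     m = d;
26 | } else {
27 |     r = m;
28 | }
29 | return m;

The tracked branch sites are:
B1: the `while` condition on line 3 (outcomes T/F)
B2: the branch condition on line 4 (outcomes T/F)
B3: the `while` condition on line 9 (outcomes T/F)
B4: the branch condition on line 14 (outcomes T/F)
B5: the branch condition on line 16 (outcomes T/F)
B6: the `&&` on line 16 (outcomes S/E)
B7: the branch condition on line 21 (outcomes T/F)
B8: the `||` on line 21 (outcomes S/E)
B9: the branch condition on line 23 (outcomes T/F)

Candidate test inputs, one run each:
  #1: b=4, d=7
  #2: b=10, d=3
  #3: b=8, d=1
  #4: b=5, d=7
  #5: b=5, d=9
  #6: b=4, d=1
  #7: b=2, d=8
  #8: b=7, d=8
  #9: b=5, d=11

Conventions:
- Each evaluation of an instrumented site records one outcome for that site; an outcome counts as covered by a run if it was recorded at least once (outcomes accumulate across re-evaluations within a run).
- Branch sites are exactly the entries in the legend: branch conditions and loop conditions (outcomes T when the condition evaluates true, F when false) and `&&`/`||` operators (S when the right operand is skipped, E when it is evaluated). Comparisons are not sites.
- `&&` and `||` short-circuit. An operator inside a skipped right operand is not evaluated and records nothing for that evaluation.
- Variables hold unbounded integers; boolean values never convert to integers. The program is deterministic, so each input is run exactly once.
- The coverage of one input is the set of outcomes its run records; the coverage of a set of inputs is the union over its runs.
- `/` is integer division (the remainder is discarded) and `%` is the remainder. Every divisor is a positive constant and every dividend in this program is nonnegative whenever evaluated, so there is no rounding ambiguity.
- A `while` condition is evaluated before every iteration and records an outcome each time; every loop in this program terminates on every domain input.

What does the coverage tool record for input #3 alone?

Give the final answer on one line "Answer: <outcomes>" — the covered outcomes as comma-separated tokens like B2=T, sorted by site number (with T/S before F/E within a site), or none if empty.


Running input #3 (b=8, d=1), event by event:
  B1->T, B2->F, B1->T, B2->F, B1->T, B2->F, B1->T, B2->F, B1->T, B2->F
  B1->T, B2->F, B1->F, B3->T, B3->T, B3->F, B4->F, B6->E, B5->F, B8->E
  B7->F, B9->F
collecting distinct outcomes: B1=T, B1=F, B2=F, B3=T, B3=F, B4=F, B5=F, B6=E, B7=F, B8=E, B9=F
Answer: B1=T, B1=F, B2=F, B3=T, B3=F, B4=F, B5=F, B6=E, B7=F, B8=E, B9=F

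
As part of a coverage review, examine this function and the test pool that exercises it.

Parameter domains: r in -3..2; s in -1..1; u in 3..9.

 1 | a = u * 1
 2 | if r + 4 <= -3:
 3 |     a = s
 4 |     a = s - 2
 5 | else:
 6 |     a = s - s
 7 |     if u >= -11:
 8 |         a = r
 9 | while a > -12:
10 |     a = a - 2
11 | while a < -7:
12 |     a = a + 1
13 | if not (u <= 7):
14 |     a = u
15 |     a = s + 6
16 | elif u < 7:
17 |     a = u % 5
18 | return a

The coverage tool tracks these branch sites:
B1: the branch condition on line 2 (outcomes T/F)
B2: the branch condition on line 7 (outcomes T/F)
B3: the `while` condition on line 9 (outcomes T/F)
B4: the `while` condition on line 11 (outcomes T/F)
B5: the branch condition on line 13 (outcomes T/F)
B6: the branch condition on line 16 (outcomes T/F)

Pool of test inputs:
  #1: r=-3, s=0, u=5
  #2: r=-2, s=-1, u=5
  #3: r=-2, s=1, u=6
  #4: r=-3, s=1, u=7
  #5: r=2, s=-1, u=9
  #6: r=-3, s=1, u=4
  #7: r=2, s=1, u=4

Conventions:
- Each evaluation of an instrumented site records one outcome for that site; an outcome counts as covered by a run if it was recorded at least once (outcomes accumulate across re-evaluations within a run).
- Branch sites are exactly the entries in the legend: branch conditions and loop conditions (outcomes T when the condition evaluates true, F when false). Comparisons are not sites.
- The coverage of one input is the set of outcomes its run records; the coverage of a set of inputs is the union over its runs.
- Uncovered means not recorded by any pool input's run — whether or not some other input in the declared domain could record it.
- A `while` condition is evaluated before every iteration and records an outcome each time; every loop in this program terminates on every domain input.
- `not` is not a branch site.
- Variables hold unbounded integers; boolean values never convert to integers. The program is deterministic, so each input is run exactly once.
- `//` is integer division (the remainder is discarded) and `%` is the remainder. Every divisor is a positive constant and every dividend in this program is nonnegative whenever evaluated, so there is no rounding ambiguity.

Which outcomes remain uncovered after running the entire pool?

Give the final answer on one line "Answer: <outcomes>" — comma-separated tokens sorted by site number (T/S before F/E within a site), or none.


input #1 (r=-3, s=0, u=5): events B1->F, B2->T, B3->T, B3->T, B3->T, B3->T, B3->T, B3->F, B4->T, B4->T, B4->T, B4->T, B4->T, B4->T, ...; covers B1=F, B2=T, B3=T, B3=F, B4=T, B4=F, B5=F, B6=T
input #2 (r=-2, s=-1, u=5): events B1->F, B2->T, B3->T, B3->T, B3->T, B3->T, B3->T, B3->F, B4->T, B4->T, B4->T, B4->T, B4->T, B4->F, ...; covers B1=F, B2=T, B3=T, B3=F, B4=T, B4=F, B5=F, B6=T
input #3 (r=-2, s=1, u=6): events B1->F, B2->T, B3->T, B3->T, B3->T, B3->T, B3->T, B3->F, B4->T, B4->T, B4->T, B4->T, B4->T, B4->F, ...; covers B1=F, B2=T, B3=T, B3=F, B4=T, B4=F, B5=F, B6=T
input #4 (r=-3, s=1, u=7): events B1->F, B2->T, B3->T, B3->T, B3->T, B3->T, B3->T, B3->F, B4->T, B4->T, B4->T, B4->T, B4->T, B4->T, ...; covers B1=F, B2=T, B3=T, B3=F, B4=T, B4=F, B5=F, B6=F
input #5 (r=2, s=-1, u=9): events B1->F, B2->T, B3->T, B3->T, B3->T, B3->T, B3->T, B3->T, B3->T, B3->F, B4->T, B4->T, B4->T, B4->T, ...; covers B1=F, B2=T, B3=T, B3=F, B4=T, B4=F, B5=T
input #6 (r=-3, s=1, u=4): events B1->F, B2->T, B3->T, B3->T, B3->T, B3->T, B3->T, B3->F, B4->T, B4->T, B4->T, B4->T, B4->T, B4->T, ...; covers B1=F, B2=T, B3=T, B3=F, B4=T, B4=F, B5=F, B6=T
input #7 (r=2, s=1, u=4): events B1->F, B2->T, B3->T, B3->T, B3->T, B3->T, B3->T, B3->T, B3->T, B3->F, B4->T, B4->T, B4->T, B4->T, ...; covers B1=F, B2=T, B3=T, B3=F, B4=T, B4=F, B5=F, B6=T
union over the pool: B1=F, B2=T, B3=T, B3=F, B4=T, B4=F, B5=T, B5=F, B6=T, B6=F
uncovered (2 of 12): B1=T, B2=F
Answer: B1=T, B2=F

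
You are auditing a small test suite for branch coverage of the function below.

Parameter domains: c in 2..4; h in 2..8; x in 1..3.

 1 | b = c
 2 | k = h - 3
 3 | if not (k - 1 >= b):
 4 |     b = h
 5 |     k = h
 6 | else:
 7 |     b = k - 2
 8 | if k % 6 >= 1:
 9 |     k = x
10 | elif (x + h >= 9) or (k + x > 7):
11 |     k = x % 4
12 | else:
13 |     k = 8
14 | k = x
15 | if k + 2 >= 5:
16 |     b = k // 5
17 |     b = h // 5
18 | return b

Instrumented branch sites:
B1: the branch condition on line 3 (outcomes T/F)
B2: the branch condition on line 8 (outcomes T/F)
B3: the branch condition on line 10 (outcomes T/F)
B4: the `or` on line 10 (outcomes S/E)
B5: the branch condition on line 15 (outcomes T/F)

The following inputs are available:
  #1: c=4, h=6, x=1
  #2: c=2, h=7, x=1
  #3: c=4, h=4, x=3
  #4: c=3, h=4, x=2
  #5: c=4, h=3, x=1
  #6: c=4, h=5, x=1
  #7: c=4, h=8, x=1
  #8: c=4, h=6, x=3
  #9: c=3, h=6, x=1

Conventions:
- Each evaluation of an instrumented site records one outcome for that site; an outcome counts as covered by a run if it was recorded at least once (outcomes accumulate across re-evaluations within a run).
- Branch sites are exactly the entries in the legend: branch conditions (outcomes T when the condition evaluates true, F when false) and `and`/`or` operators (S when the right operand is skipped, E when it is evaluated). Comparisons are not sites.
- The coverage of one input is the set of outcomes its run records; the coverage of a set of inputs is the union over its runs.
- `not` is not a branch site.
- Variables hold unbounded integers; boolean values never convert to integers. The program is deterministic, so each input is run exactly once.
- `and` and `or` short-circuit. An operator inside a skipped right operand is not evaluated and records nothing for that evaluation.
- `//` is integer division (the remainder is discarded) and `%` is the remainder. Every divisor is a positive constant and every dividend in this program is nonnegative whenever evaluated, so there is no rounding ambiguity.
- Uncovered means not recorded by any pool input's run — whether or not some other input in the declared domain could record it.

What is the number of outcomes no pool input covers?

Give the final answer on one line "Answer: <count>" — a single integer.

input #1 (c=4, h=6, x=1): events B1->T, B2->F, B4->E, B3->F, B5->F; covers B1=T, B2=F, B3=F, B4=E, B5=F
input #2 (c=2, h=7, x=1): events B1->F, B2->T, B5->F; covers B1=F, B2=T, B5=F
input #3 (c=4, h=4, x=3): events B1->T, B2->T, B5->T; covers B1=T, B2=T, B5=T
input #4 (c=3, h=4, x=2): events B1->T, B2->T, B5->F; covers B1=T, B2=T, B5=F
input #5 (c=4, h=3, x=1): events B1->T, B2->T, B5->F; covers B1=T, B2=T, B5=F
input #6 (c=4, h=5, x=1): events B1->T, B2->T, B5->F; covers B1=T, B2=T, B5=F
input #7 (c=4, h=8, x=1): events B1->F, B2->T, B5->F; covers B1=F, B2=T, B5=F
input #8 (c=4, h=6, x=3): events B1->T, B2->F, B4->S, B3->T, B5->T; covers B1=T, B2=F, B3=T, B4=S, B5=T
input #9 (c=3, h=6, x=1): events B1->T, B2->F, B4->E, B3->F, B5->F; covers B1=T, B2=F, B3=F, B4=E, B5=F
union over the pool: B1=T, B1=F, B2=T, B2=F, B3=T, B3=F, B4=S, B4=E, B5=T, B5=F
uncovered (0 of 10): none

Answer: 0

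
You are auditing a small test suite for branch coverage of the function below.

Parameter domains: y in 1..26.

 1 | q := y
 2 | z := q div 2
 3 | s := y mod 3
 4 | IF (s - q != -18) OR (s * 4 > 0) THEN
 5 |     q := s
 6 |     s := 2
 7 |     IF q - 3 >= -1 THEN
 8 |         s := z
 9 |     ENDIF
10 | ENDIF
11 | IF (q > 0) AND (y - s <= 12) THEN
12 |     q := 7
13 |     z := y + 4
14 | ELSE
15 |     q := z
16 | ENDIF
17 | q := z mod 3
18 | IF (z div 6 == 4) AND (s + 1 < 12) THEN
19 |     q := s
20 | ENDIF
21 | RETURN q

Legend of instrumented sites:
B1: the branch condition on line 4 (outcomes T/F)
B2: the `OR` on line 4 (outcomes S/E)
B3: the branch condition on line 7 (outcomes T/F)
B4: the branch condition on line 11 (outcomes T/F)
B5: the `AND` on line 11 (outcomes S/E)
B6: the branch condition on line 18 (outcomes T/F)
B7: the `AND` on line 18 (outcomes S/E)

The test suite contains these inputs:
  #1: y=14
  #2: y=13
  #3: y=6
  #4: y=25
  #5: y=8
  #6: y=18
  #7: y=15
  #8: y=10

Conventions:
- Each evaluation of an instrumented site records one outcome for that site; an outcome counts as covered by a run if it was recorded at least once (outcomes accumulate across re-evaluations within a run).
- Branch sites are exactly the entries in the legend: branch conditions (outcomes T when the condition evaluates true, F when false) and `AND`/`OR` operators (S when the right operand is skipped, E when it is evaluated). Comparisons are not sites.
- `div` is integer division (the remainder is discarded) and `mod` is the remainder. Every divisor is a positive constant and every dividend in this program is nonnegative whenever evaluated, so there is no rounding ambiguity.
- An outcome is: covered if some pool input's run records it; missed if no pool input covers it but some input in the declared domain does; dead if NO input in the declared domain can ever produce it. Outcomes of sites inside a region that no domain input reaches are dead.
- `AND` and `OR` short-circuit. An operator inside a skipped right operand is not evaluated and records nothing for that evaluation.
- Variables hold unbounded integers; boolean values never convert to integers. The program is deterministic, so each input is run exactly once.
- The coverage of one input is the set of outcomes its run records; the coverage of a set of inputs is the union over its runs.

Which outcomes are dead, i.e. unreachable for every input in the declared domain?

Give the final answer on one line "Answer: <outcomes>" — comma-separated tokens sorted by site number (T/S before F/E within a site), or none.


sweeping the full domain (26 inputs) for each outcome:
  reachable outcomes have witnesses, e.g. B1=T (e.g. y=1), B1=F (e.g. y=18), B2=S (e.g. y=1), B2=E (e.g. y=18)
Answer: none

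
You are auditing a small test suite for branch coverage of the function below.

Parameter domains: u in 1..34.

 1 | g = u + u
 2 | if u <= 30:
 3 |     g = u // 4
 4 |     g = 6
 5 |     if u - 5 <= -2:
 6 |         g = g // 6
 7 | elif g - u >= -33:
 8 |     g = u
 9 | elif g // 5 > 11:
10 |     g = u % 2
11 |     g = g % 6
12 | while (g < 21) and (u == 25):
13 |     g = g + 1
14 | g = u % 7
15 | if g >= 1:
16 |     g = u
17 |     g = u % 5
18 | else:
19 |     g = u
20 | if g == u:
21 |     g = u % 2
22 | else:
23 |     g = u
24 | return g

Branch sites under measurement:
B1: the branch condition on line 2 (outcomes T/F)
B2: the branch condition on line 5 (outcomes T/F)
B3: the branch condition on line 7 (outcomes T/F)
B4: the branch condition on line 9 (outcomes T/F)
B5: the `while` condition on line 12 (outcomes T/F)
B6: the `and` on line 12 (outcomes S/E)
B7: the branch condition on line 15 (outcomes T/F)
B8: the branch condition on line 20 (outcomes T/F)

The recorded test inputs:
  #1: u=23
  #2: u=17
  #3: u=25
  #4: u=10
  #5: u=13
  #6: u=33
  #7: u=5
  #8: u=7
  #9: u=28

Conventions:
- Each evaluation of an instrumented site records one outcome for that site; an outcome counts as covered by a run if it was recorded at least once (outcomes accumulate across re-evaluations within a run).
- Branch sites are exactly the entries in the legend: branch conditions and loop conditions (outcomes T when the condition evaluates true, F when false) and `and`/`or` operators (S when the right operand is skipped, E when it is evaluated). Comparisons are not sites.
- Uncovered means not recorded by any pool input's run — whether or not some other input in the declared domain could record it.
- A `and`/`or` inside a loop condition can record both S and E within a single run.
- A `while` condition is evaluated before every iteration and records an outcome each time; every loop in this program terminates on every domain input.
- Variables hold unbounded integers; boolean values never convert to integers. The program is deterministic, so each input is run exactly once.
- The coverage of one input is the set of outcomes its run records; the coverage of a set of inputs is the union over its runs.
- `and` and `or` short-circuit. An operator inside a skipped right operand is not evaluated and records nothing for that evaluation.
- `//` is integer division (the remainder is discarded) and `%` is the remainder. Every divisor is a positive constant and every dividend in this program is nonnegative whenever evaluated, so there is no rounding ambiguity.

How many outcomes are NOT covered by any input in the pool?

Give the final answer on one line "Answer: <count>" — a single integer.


input #1, u=23: events B1->T, B2->F, B6->E, B5->F, B7->T, B8->F; outcomes B1=T, B2=F, B5=F, B6=E, B7=T, B8=F
input #2, u=17: events B1->T, B2->F, B6->E, B5->F, B7->T, B8->F; outcomes B1=T, B2=F, B5=F, B6=E, B7=T, B8=F
input #3, u=25: events B1->T, B2->F, B6->E, B5->T, B6->E, B5->T, B6->E, B5->T, B6->E, B5->T, B6->E, B5->T, B6->E, B5->T, ...; outcomes B1=T, B2=F, B5=T, B5=F, B6=S, B6=E, B7=T, B8=F
input #4, u=10: events B1->T, B2->F, B6->E, B5->F, B7->T, B8->F; outcomes B1=T, B2=F, B5=F, B6=E, B7=T, B8=F
input #5, u=13: events B1->T, B2->F, B6->E, B5->F, B7->T, B8->F; outcomes B1=T, B2=F, B5=F, B6=E, B7=T, B8=F
input #6, u=33: events B1->F, B3->T, B6->S, B5->F, B7->T, B8->F; outcomes B1=F, B3=T, B5=F, B6=S, B7=T, B8=F
input #7, u=5: events B1->T, B2->F, B6->E, B5->F, B7->T, B8->F; outcomes B1=T, B2=F, B5=F, B6=E, B7=T, B8=F
input #8, u=7: events B1->T, B2->F, B6->E, B5->F, B7->F, B8->T; outcomes B1=T, B2=F, B5=F, B6=E, B7=F, B8=T
input #9, u=28: events B1->T, B2->F, B6->E, B5->F, B7->F, B8->T; outcomes B1=T, B2=F, B5=F, B6=E, B7=F, B8=T
union over the pool: B1=T, B1=F, B2=F, B3=T, B5=T, B5=F, B6=S, B6=E, B7=T, B7=F, B8=T, B8=F
uncovered (4 of 16): B2=T, B3=F, B4=T, B4=F
Answer: 4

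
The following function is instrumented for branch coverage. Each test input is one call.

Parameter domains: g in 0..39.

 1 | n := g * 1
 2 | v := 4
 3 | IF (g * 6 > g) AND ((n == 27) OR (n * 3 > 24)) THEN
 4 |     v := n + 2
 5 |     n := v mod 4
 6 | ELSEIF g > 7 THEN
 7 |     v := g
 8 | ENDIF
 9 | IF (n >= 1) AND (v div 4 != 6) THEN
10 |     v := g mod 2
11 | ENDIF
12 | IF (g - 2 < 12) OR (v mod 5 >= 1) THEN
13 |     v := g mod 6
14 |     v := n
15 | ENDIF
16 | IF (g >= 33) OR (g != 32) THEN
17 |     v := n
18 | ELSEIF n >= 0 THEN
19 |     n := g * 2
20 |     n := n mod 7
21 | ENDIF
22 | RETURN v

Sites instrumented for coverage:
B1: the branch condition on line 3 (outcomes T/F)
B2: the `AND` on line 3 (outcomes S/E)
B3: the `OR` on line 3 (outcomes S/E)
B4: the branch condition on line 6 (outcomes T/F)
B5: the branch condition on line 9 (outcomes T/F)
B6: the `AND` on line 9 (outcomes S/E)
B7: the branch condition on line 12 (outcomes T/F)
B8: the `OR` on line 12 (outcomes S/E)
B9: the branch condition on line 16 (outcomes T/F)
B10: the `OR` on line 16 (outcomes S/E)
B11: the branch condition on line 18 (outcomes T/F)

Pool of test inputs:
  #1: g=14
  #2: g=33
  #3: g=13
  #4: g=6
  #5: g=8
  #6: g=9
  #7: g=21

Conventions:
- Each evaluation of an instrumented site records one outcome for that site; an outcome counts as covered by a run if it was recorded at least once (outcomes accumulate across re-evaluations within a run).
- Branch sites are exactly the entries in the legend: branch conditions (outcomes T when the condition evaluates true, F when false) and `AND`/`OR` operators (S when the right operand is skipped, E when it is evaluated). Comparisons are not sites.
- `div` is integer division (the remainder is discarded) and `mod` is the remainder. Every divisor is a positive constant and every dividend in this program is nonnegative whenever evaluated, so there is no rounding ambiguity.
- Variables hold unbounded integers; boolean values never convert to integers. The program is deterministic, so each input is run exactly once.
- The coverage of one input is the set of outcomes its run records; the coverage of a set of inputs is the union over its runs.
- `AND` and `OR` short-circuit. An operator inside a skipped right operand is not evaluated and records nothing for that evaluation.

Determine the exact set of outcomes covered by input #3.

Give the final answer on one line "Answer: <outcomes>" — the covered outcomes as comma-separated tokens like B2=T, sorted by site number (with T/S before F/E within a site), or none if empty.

Running input #3 (g=13), event by event:
  B2->E, B3->E, B1->T, B6->E, B5->T, B8->S, B7->T, B10->E, B9->T
collecting distinct outcomes: B1=T, B2=E, B3=E, B5=T, B6=E, B7=T, B8=S, B9=T, B10=E

Answer: B1=T, B2=E, B3=E, B5=T, B6=E, B7=T, B8=S, B9=T, B10=E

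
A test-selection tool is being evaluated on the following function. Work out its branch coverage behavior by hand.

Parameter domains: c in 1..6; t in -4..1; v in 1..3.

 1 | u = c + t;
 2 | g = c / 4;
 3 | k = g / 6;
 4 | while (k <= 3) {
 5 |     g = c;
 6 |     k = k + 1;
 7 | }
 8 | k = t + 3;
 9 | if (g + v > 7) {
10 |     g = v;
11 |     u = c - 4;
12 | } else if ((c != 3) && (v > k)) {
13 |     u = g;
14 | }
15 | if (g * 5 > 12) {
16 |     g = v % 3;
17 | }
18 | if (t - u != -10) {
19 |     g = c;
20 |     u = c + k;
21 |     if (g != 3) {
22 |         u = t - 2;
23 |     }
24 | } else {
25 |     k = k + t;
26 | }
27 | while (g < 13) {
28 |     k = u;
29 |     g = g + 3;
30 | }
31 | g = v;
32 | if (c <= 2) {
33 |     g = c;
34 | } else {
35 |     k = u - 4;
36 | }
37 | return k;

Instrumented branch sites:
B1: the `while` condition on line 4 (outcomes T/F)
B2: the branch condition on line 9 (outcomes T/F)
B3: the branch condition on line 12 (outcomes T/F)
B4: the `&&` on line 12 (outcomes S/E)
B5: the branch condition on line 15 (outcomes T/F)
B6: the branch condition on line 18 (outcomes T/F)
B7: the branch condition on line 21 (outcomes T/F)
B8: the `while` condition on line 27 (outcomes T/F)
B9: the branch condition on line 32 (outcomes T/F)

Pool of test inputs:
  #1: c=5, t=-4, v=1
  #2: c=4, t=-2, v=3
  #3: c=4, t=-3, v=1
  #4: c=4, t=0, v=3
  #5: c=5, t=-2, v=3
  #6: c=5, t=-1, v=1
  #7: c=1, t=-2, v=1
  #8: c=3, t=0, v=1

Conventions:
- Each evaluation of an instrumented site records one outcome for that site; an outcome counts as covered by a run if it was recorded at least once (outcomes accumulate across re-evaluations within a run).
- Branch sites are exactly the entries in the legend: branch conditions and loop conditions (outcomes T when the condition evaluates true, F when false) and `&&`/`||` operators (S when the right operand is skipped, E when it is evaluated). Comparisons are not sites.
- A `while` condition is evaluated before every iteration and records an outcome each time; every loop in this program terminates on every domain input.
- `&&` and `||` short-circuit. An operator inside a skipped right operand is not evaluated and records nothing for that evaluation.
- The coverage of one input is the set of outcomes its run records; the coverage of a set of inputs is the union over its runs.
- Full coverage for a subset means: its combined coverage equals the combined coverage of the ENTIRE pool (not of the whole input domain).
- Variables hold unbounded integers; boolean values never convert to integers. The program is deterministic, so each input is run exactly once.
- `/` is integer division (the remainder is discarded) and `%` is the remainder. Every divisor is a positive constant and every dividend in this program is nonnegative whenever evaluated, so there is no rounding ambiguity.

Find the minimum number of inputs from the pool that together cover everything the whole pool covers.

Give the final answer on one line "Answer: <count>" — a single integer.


#1 (c=5, t=-4, v=1) -> B1->T, B1->T, B1->T, B1->T, B1->F, B2->F, B4->E, B3->T, B5->T, B6->T, B7->T, B8->T, B8->T, B8->T, ...; covered: B1=T, B1=F, B2=F, B3=T, B4=E, B5=T, B6=T, B7=T, B8=T, B8=F, B9=F
#2 (c=4, t=-2, v=3) -> B1->T, B1->T, B1->T, B1->T, B1->F, B2->F, B4->E, B3->T, B5->T, B6->T, B7->T, B8->T, B8->T, B8->T, ...; covered: B1=T, B1=F, B2=F, B3=T, B4=E, B5=T, B6=T, B7=T, B8=T, B8=F, B9=F
#3 (c=4, t=-3, v=1) -> B1->T, B1->T, B1->T, B1->T, B1->F, B2->F, B4->E, B3->T, B5->T, B6->T, B7->T, B8->T, B8->T, B8->T, ...; covered: B1=T, B1=F, B2=F, B3=T, B4=E, B5=T, B6=T, B7=T, B8=T, B8=F, B9=F
#4 (c=4, t=0, v=3) -> B1->T, B1->T, B1->T, B1->T, B1->F, B2->F, B4->E, B3->F, B5->T, B6->T, B7->T, B8->T, B8->T, B8->T, ...; covered: B1=T, B1=F, B2=F, B3=F, B4=E, B5=T, B6=T, B7=T, B8=T, B8=F, B9=F
#5 (c=5, t=-2, v=3) -> B1->T, B1->T, B1->T, B1->T, B1->F, B2->T, B5->T, B6->T, B7->T, B8->T, B8->T, B8->T, B8->F, B9->F; covered: B1=T, B1=F, B2=T, B5=T, B6=T, B7=T, B8=T, B8=F, B9=F
#6 (c=5, t=-1, v=1) -> B1->T, B1->T, B1->T, B1->T, B1->F, B2->F, B4->E, B3->F, B5->T, B6->T, B7->T, B8->T, B8->T, B8->T, ...; covered: B1=T, B1=F, B2=F, B3=F, B4=E, B5=T, B6=T, B7=T, B8=T, B8=F, B9=F
#7 (c=1, t=-2, v=1) -> B1->T, B1->T, B1->T, B1->T, B1->F, B2->F, B4->E, B3->F, B5->F, B6->T, B7->T, B8->T, B8->T, B8->T, ...; covered: B1=T, B1=F, B2=F, B3=F, B4=E, B5=F, B6=T, B7=T, B8=T, B8=F, B9=T
#8 (c=3, t=0, v=1) -> B1->T, B1->T, B1->T, B1->T, B1->F, B2->F, B4->S, B3->F, B5->T, B6->T, B7->F, B8->T, B8->T, B8->T, ...; covered: B1=T, B1=F, B2=F, B3=F, B4=S, B5=T, B6=T, B7=F, B8=T, B8=F, B9=F
union over all inputs: B1=T, B1=F, B2=T, B2=F, B3=T, B3=F, B4=S, B4=E, B5=T, B5=F, B6=T, B7=T, B7=F, B8=T, B8=F, B9=T, B9=F (17 outcomes)
every size-1 subset falls short of the 17 outcomes (best: 11/17)
every size-2 subset falls short of the 17 outcomes (best: 15/17)
every size-3 subset falls short of the 17 outcomes (best: 16/17)
the canonical winner is {1, 5, 7, 8}: size 4, full 17-outcome coverage, earliest index list among size-4 covers
Answer: 4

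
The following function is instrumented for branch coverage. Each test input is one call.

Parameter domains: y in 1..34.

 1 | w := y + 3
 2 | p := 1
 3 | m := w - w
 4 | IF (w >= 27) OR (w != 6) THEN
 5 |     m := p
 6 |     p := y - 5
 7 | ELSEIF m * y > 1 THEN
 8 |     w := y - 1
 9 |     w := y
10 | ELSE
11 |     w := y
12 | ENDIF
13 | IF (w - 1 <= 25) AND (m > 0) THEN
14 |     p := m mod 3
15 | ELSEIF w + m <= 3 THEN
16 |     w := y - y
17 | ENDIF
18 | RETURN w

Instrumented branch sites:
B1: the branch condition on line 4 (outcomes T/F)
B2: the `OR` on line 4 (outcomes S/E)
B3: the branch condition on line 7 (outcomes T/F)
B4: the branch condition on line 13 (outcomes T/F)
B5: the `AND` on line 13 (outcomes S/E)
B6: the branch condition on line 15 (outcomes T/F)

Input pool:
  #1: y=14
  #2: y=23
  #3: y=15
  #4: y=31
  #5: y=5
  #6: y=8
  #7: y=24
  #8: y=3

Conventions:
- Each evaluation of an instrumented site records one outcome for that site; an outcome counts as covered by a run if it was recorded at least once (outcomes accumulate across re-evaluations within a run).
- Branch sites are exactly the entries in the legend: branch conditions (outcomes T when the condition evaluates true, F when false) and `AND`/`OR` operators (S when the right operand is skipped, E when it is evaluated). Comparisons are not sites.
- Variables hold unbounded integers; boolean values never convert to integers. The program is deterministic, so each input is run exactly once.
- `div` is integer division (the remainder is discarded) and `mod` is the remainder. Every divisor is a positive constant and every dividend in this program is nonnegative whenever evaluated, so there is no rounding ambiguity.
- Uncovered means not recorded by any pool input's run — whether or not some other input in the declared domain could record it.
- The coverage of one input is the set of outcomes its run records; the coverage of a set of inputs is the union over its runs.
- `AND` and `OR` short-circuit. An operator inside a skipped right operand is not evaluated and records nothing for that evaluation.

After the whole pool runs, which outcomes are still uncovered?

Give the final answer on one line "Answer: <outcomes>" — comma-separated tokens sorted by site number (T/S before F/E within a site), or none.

#1 (y=14) -> B2->E, B1->T, B5->E, B4->T; covered: B1=T, B2=E, B4=T, B5=E
#2 (y=23) -> B2->E, B1->T, B5->E, B4->T; covered: B1=T, B2=E, B4=T, B5=E
#3 (y=15) -> B2->E, B1->T, B5->E, B4->T; covered: B1=T, B2=E, B4=T, B5=E
#4 (y=31) -> B2->S, B1->T, B5->S, B4->F, B6->F; covered: B1=T, B2=S, B4=F, B5=S, B6=F
#5 (y=5) -> B2->E, B1->T, B5->E, B4->T; covered: B1=T, B2=E, B4=T, B5=E
#6 (y=8) -> B2->E, B1->T, B5->E, B4->T; covered: B1=T, B2=E, B4=T, B5=E
#7 (y=24) -> B2->S, B1->T, B5->S, B4->F, B6->F; covered: B1=T, B2=S, B4=F, B5=S, B6=F
#8 (y=3) -> B2->E, B1->F, B3->F, B5->E, B4->F, B6->T; covered: B1=F, B2=E, B3=F, B4=F, B5=E, B6=T
union over the pool: B1=T, B1=F, B2=S, B2=E, B3=F, B4=T, B4=F, B5=S, B5=E, B6=T, B6=F
uncovered (1 of 12): B3=T

Answer: B3=T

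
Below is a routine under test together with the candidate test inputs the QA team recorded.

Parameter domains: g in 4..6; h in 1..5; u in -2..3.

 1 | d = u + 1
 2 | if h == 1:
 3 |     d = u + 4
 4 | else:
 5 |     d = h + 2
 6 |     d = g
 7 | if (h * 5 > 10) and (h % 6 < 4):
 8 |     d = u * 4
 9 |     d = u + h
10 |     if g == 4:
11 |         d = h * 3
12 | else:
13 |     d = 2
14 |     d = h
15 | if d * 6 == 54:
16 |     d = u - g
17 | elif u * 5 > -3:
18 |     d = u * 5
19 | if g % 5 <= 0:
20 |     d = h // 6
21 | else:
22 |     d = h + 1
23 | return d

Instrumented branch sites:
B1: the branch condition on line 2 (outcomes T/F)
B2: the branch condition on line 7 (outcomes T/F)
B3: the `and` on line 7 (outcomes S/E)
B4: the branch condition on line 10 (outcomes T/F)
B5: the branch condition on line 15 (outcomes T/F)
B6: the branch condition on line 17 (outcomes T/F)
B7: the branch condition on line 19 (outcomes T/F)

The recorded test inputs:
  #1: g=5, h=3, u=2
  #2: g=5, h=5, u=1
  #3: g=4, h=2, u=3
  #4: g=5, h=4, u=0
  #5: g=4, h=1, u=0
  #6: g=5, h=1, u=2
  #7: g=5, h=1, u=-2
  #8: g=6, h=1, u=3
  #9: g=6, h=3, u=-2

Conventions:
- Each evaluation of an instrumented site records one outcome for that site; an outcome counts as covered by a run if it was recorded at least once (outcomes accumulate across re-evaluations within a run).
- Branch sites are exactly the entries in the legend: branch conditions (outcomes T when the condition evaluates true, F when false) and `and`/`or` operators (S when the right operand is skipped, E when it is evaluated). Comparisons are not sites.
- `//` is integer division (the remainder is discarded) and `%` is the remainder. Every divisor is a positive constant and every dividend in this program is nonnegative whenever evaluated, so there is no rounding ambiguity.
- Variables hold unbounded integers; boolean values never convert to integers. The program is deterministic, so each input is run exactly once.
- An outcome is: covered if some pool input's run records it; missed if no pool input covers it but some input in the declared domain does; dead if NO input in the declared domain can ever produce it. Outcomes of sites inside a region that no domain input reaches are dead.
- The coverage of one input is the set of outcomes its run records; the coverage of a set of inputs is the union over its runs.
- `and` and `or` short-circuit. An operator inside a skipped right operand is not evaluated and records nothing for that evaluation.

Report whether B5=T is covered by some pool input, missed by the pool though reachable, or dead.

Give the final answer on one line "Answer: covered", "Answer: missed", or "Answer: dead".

no pool input records B5=T
but domain input (g=4, h=3, u=-2) does record it -> reachable, so missed

Answer: missed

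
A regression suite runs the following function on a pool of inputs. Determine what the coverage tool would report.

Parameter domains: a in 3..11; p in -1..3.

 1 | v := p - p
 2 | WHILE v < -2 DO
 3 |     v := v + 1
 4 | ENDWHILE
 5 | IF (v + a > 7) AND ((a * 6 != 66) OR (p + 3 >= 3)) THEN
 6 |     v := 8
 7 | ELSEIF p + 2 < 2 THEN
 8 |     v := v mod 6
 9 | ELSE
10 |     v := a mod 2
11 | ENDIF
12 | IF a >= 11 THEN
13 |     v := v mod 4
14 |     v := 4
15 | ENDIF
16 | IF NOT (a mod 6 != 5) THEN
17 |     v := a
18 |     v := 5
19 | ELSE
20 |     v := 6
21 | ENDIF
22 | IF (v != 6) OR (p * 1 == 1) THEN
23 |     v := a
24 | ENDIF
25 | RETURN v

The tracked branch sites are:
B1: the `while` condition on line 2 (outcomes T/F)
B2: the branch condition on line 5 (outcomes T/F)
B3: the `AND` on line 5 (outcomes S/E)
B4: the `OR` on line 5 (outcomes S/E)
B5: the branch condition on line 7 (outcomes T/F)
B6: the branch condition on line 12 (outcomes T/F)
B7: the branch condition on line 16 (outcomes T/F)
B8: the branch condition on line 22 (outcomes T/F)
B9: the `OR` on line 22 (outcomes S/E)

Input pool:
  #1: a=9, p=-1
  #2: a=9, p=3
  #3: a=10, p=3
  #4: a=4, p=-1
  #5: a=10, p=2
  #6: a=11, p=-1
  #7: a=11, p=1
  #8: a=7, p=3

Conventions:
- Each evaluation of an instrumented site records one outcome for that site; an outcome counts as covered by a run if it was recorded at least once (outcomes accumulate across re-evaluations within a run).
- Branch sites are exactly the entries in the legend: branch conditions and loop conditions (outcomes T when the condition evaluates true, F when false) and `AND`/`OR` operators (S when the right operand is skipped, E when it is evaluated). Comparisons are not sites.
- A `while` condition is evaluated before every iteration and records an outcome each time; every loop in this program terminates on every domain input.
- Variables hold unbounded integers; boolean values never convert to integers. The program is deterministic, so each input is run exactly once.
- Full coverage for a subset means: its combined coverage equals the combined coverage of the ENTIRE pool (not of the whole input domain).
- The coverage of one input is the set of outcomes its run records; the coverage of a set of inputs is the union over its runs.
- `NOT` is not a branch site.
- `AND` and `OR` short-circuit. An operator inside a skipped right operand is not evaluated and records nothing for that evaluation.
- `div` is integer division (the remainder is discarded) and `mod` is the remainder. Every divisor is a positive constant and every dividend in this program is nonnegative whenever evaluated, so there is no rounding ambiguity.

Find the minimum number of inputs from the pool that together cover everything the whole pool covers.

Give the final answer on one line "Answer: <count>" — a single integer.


input #1 (a=9, p=-1): events B1->F, B3->E, B4->S, B2->T, B6->F, B7->F, B9->E, B8->F; covers B1=F, B2=T, B3=E, B4=S, B6=F, B7=F, B8=F, B9=E
input #2 (a=9, p=3): events B1->F, B3->E, B4->S, B2->T, B6->F, B7->F, B9->E, B8->F; covers B1=F, B2=T, B3=E, B4=S, B6=F, B7=F, B8=F, B9=E
input #3 (a=10, p=3): events B1->F, B3->E, B4->S, B2->T, B6->F, B7->F, B9->E, B8->F; covers B1=F, B2=T, B3=E, B4=S, B6=F, B7=F, B8=F, B9=E
input #4 (a=4, p=-1): events B1->F, B3->S, B2->F, B5->T, B6->F, B7->F, B9->E, B8->F; covers B1=F, B2=F, B3=S, B5=T, B6=F, B7=F, B8=F, B9=E
input #5 (a=10, p=2): events B1->F, B3->E, B4->S, B2->T, B6->F, B7->F, B9->E, B8->F; covers B1=F, B2=T, B3=E, B4=S, B6=F, B7=F, B8=F, B9=E
input #6 (a=11, p=-1): events B1->F, B3->E, B4->E, B2->F, B5->T, B6->T, B7->T, B9->S, B8->T; covers B1=F, B2=F, B3=E, B4=E, B5=T, B6=T, B7=T, B8=T, B9=S
input #7 (a=11, p=1): events B1->F, B3->E, B4->E, B2->T, B6->T, B7->T, B9->S, B8->T; covers B1=F, B2=T, B3=E, B4=E, B6=T, B7=T, B8=T, B9=S
input #8 (a=7, p=3): events B1->F, B3->S, B2->F, B5->F, B6->F, B7->F, B9->E, B8->F; covers B1=F, B2=F, B3=S, B5=F, B6=F, B7=F, B8=F, B9=E
the full pool covers 17 outcomes: B1=F, B2=T, B2=F, B3=S, B3=E, B4=S, B4=E, B5=T, B5=F, B6=T, B6=F, B7=T, B7=F, B8=T, B8=F, B9=S, B9=E
no size-1 subset reaches all 17 outcomes (best union: 9/17)
no size-2 subset reaches all 17 outcomes (best union: 15/17)
size 3: inputs {1, 6, 8} cover all 17 outcomes, and no lexicographically smaller subset of this size does
Answer: 3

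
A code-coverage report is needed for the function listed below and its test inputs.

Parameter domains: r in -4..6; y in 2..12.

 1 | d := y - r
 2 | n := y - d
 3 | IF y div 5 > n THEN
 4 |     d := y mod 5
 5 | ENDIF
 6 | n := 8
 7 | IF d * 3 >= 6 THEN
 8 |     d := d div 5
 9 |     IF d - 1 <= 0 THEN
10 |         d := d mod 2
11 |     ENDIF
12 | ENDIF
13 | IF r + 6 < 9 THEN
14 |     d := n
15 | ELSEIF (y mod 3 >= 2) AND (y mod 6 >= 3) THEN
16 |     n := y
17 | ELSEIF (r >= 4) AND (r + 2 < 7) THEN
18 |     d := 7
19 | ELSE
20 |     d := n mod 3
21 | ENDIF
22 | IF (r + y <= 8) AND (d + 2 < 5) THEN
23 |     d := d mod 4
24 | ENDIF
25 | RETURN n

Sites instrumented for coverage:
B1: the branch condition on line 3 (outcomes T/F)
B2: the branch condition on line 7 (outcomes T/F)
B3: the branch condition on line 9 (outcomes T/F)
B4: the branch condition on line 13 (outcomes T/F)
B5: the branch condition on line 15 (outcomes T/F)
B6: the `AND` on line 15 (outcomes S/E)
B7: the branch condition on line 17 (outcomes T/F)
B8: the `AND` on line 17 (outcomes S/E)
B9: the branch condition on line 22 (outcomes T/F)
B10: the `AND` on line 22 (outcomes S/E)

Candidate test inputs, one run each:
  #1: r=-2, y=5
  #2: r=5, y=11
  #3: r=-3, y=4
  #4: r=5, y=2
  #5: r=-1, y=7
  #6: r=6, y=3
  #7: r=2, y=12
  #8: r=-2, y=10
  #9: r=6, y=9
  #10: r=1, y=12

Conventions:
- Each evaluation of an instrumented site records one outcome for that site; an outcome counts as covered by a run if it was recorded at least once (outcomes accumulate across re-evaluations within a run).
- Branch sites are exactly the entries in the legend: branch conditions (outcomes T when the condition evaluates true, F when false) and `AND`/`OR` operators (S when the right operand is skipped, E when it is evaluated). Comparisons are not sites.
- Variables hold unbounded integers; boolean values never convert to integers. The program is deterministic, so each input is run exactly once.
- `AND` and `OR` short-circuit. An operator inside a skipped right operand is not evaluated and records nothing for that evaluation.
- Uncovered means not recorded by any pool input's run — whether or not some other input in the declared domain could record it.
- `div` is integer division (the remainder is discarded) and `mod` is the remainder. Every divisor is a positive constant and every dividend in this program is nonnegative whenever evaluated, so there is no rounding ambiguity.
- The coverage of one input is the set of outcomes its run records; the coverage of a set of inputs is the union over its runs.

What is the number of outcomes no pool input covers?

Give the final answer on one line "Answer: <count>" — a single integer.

#1 (r=-2, y=5) -> B1->T, B2->F, B4->T, B10->E, B9->F; covered: B1=T, B2=F, B4=T, B9=F, B10=E
#2 (r=5, y=11) -> B1->F, B2->T, B3->T, B4->F, B6->E, B5->T, B10->S, B9->F; covered: B1=F, B2=T, B3=T, B4=F, B5=T, B6=E, B9=F, B10=S
#3 (r=-3, y=4) -> B1->T, B2->T, B3->T, B4->T, B10->E, B9->F; covered: B1=T, B2=T, B3=T, B4=T, B9=F, B10=E
#4 (r=5, y=2) -> B1->F, B2->F, B4->F, B6->E, B5->F, B8->E, B7->F, B10->E, B9->T; covered: B1=F, B2=F, B4=F, B5=F, B6=E, B7=F, B8=E, B9=T, B10=E
#5 (r=-1, y=7) -> B1->T, B2->T, B3->T, B4->T, B10->E, B9->F; covered: B1=T, B2=T, B3=T, B4=T, B9=F, B10=E
#6 (r=6, y=3) -> B1->F, B2->F, B4->F, B6->S, B5->F, B8->E, B7->F, B10->S, B9->F; covered: B1=F, B2=F, B4=F, B5=F, B6=S, B7=F, B8=E, B9=F, B10=S
#7 (r=2, y=12) -> B1->F, B2->T, B3->F, B4->T, B10->S, B9->F; covered: B1=F, B2=T, B3=F, B4=T, B9=F, B10=S
#8 (r=-2, y=10) -> B1->T, B2->F, B4->T, B10->E, B9->F; covered: B1=T, B2=F, B4=T, B9=F, B10=E
#9 (r=6, y=9) -> B1->F, B2->T, B3->T, B4->F, B6->S, B5->F, B8->E, B7->F, B10->S, B9->F; covered: B1=F, B2=T, B3=T, B4=F, B5=F, B6=S, B7=F, B8=E, B9=F, B10=S
#10 (r=1, y=12) -> B1->T, B2->T, B3->T, B4->T, B10->S, B9->F; covered: B1=T, B2=T, B3=T, B4=T, B9=F, B10=S
union over the pool: B1=T, B1=F, B2=T, B2=F, B3=T, B3=F, B4=T, B4=F, B5=T, B5=F, B6=S, B6=E, B7=F, B8=E, B9=T, B9=F, B10=S, B10=E
uncovered (2 of 20): B7=T, B8=S

Answer: 2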